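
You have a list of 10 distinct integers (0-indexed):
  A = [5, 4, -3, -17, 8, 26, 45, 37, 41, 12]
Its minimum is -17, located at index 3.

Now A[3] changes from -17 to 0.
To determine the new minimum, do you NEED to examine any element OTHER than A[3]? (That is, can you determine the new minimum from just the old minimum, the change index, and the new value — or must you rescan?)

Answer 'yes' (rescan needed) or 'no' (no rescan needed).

Answer: yes

Derivation:
Old min = -17 at index 3
Change at index 3: -17 -> 0
Index 3 WAS the min and new value 0 > old min -17. Must rescan other elements to find the new min.
Needs rescan: yes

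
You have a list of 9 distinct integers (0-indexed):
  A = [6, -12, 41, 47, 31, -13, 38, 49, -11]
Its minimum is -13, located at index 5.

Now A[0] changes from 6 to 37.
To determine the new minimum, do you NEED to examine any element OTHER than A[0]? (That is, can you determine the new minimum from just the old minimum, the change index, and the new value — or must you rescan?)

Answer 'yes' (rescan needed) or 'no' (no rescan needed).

Answer: no

Derivation:
Old min = -13 at index 5
Change at index 0: 6 -> 37
Index 0 was NOT the min. New min = min(-13, 37). No rescan of other elements needed.
Needs rescan: no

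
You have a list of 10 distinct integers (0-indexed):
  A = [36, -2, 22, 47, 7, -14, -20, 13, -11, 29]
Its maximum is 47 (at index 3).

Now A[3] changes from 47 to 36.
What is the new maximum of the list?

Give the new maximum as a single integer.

Answer: 36

Derivation:
Old max = 47 (at index 3)
Change: A[3] 47 -> 36
Changed element WAS the max -> may need rescan.
  Max of remaining elements: 36
  New max = max(36, 36) = 36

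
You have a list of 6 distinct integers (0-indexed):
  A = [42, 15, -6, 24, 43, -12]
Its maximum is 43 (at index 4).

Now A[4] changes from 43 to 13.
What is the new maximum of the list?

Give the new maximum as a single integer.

Answer: 42

Derivation:
Old max = 43 (at index 4)
Change: A[4] 43 -> 13
Changed element WAS the max -> may need rescan.
  Max of remaining elements: 42
  New max = max(13, 42) = 42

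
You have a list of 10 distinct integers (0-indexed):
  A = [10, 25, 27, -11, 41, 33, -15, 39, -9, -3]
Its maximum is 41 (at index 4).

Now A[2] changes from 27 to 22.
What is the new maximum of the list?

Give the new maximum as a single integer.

Old max = 41 (at index 4)
Change: A[2] 27 -> 22
Changed element was NOT the old max.
  New max = max(old_max, new_val) = max(41, 22) = 41

Answer: 41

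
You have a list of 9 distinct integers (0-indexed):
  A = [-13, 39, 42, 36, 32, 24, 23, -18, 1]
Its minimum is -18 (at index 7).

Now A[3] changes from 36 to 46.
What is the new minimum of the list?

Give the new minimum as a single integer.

Old min = -18 (at index 7)
Change: A[3] 36 -> 46
Changed element was NOT the old min.
  New min = min(old_min, new_val) = min(-18, 46) = -18

Answer: -18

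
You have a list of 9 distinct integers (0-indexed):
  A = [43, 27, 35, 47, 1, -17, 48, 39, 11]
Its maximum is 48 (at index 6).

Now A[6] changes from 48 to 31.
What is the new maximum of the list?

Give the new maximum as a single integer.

Old max = 48 (at index 6)
Change: A[6] 48 -> 31
Changed element WAS the max -> may need rescan.
  Max of remaining elements: 47
  New max = max(31, 47) = 47

Answer: 47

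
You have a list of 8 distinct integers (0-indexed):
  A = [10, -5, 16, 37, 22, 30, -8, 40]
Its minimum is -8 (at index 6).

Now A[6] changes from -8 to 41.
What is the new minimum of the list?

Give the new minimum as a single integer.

Answer: -5

Derivation:
Old min = -8 (at index 6)
Change: A[6] -8 -> 41
Changed element WAS the min. Need to check: is 41 still <= all others?
  Min of remaining elements: -5
  New min = min(41, -5) = -5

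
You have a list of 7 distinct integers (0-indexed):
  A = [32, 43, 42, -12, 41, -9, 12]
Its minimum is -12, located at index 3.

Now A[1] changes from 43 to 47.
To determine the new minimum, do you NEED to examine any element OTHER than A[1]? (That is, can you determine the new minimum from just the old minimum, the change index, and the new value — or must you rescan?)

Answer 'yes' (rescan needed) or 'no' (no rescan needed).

Old min = -12 at index 3
Change at index 1: 43 -> 47
Index 1 was NOT the min. New min = min(-12, 47). No rescan of other elements needed.
Needs rescan: no

Answer: no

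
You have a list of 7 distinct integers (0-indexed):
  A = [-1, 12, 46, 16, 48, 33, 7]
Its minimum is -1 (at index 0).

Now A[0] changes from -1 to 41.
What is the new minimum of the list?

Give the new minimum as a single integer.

Answer: 7

Derivation:
Old min = -1 (at index 0)
Change: A[0] -1 -> 41
Changed element WAS the min. Need to check: is 41 still <= all others?
  Min of remaining elements: 7
  New min = min(41, 7) = 7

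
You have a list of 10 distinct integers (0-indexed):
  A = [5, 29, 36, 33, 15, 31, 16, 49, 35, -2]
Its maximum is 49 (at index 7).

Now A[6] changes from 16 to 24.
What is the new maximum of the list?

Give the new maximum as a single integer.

Old max = 49 (at index 7)
Change: A[6] 16 -> 24
Changed element was NOT the old max.
  New max = max(old_max, new_val) = max(49, 24) = 49

Answer: 49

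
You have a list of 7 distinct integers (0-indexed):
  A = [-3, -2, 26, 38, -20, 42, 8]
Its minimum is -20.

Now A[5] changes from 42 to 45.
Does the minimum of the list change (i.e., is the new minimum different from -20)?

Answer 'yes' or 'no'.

Old min = -20
Change: A[5] 42 -> 45
Changed element was NOT the min; min changes only if 45 < -20.
New min = -20; changed? no

Answer: no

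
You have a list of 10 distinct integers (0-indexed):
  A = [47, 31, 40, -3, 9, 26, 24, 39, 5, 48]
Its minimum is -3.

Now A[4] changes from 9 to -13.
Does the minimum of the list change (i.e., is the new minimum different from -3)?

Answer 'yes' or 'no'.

Answer: yes

Derivation:
Old min = -3
Change: A[4] 9 -> -13
Changed element was NOT the min; min changes only if -13 < -3.
New min = -13; changed? yes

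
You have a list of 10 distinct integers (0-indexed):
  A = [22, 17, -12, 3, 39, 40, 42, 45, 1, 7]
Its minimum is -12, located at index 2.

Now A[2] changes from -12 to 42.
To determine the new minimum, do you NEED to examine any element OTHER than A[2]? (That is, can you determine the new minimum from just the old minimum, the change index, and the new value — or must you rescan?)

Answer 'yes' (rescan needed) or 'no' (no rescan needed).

Answer: yes

Derivation:
Old min = -12 at index 2
Change at index 2: -12 -> 42
Index 2 WAS the min and new value 42 > old min -12. Must rescan other elements to find the new min.
Needs rescan: yes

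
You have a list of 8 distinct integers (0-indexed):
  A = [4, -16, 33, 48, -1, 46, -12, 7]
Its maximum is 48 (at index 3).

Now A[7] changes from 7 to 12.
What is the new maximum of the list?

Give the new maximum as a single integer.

Answer: 48

Derivation:
Old max = 48 (at index 3)
Change: A[7] 7 -> 12
Changed element was NOT the old max.
  New max = max(old_max, new_val) = max(48, 12) = 48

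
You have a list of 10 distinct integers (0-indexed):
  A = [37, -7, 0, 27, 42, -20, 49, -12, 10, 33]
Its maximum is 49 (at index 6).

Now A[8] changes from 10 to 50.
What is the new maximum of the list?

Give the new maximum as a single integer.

Old max = 49 (at index 6)
Change: A[8] 10 -> 50
Changed element was NOT the old max.
  New max = max(old_max, new_val) = max(49, 50) = 50

Answer: 50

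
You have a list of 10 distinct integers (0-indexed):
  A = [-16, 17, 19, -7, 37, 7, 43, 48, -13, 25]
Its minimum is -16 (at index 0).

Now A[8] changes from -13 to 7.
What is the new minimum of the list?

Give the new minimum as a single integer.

Old min = -16 (at index 0)
Change: A[8] -13 -> 7
Changed element was NOT the old min.
  New min = min(old_min, new_val) = min(-16, 7) = -16

Answer: -16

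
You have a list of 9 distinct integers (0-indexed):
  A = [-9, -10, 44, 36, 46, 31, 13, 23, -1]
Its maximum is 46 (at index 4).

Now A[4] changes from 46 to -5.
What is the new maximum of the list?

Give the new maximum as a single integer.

Answer: 44

Derivation:
Old max = 46 (at index 4)
Change: A[4] 46 -> -5
Changed element WAS the max -> may need rescan.
  Max of remaining elements: 44
  New max = max(-5, 44) = 44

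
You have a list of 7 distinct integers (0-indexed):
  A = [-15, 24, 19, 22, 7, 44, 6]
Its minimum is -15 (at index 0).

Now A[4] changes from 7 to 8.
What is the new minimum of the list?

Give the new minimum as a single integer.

Answer: -15

Derivation:
Old min = -15 (at index 0)
Change: A[4] 7 -> 8
Changed element was NOT the old min.
  New min = min(old_min, new_val) = min(-15, 8) = -15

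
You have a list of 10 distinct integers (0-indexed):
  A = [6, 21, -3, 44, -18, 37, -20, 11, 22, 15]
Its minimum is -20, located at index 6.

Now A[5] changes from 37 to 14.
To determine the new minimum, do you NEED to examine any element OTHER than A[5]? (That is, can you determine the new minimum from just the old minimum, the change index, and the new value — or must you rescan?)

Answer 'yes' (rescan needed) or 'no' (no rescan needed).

Answer: no

Derivation:
Old min = -20 at index 6
Change at index 5: 37 -> 14
Index 5 was NOT the min. New min = min(-20, 14). No rescan of other elements needed.
Needs rescan: no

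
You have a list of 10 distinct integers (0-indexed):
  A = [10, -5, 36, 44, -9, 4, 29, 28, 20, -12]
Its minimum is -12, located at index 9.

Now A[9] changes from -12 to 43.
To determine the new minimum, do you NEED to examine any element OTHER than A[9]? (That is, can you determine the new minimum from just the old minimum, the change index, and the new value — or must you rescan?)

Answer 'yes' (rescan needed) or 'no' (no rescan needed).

Answer: yes

Derivation:
Old min = -12 at index 9
Change at index 9: -12 -> 43
Index 9 WAS the min and new value 43 > old min -12. Must rescan other elements to find the new min.
Needs rescan: yes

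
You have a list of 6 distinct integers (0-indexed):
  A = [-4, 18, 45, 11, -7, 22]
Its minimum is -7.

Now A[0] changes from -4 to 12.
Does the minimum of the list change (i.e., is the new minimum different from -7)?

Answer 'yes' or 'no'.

Answer: no

Derivation:
Old min = -7
Change: A[0] -4 -> 12
Changed element was NOT the min; min changes only if 12 < -7.
New min = -7; changed? no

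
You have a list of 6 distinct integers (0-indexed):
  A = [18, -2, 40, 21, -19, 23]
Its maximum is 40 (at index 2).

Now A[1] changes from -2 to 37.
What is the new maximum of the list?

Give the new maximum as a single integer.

Old max = 40 (at index 2)
Change: A[1] -2 -> 37
Changed element was NOT the old max.
  New max = max(old_max, new_val) = max(40, 37) = 40

Answer: 40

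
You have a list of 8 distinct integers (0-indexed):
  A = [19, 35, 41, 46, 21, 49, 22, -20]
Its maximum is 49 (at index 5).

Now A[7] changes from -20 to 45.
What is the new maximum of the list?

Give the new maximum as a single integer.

Old max = 49 (at index 5)
Change: A[7] -20 -> 45
Changed element was NOT the old max.
  New max = max(old_max, new_val) = max(49, 45) = 49

Answer: 49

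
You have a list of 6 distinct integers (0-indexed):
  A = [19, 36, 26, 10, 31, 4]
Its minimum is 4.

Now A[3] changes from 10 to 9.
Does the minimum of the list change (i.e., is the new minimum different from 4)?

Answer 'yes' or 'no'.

Answer: no

Derivation:
Old min = 4
Change: A[3] 10 -> 9
Changed element was NOT the min; min changes only if 9 < 4.
New min = 4; changed? no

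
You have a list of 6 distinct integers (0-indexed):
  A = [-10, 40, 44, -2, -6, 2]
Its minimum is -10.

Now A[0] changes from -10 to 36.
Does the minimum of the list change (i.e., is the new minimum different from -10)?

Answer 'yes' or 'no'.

Old min = -10
Change: A[0] -10 -> 36
Changed element was the min; new min must be rechecked.
New min = -6; changed? yes

Answer: yes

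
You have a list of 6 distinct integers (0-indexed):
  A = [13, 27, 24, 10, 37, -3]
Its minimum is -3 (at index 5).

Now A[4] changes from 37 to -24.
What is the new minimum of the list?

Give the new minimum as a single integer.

Old min = -3 (at index 5)
Change: A[4] 37 -> -24
Changed element was NOT the old min.
  New min = min(old_min, new_val) = min(-3, -24) = -24

Answer: -24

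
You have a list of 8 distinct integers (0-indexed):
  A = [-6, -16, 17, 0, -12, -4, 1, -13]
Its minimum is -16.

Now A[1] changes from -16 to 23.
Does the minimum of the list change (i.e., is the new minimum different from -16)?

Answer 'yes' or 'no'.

Old min = -16
Change: A[1] -16 -> 23
Changed element was the min; new min must be rechecked.
New min = -13; changed? yes

Answer: yes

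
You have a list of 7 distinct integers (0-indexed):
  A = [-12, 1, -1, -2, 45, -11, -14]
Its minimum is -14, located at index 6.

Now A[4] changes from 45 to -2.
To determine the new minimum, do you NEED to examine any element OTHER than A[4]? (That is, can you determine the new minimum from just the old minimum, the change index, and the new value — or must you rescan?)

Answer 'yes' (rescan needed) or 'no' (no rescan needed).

Answer: no

Derivation:
Old min = -14 at index 6
Change at index 4: 45 -> -2
Index 4 was NOT the min. New min = min(-14, -2). No rescan of other elements needed.
Needs rescan: no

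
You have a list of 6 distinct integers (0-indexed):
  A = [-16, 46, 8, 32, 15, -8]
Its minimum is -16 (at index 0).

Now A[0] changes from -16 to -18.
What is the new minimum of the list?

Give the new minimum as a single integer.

Old min = -16 (at index 0)
Change: A[0] -16 -> -18
Changed element WAS the min. Need to check: is -18 still <= all others?
  Min of remaining elements: -8
  New min = min(-18, -8) = -18

Answer: -18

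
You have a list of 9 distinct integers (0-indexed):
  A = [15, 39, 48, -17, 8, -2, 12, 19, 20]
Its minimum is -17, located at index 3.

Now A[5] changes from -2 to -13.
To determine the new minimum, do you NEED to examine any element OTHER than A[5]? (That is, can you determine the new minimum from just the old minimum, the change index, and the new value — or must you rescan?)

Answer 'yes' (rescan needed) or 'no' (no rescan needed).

Answer: no

Derivation:
Old min = -17 at index 3
Change at index 5: -2 -> -13
Index 5 was NOT the min. New min = min(-17, -13). No rescan of other elements needed.
Needs rescan: no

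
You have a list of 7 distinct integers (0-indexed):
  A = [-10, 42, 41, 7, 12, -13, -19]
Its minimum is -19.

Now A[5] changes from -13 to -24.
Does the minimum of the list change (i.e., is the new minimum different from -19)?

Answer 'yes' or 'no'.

Answer: yes

Derivation:
Old min = -19
Change: A[5] -13 -> -24
Changed element was NOT the min; min changes only if -24 < -19.
New min = -24; changed? yes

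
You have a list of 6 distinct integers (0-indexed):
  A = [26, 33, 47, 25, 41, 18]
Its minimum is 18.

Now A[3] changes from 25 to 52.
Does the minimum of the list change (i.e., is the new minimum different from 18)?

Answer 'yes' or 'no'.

Answer: no

Derivation:
Old min = 18
Change: A[3] 25 -> 52
Changed element was NOT the min; min changes only if 52 < 18.
New min = 18; changed? no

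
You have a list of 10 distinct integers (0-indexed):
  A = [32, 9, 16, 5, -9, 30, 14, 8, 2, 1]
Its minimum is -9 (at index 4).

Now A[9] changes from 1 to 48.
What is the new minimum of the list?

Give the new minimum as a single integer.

Answer: -9

Derivation:
Old min = -9 (at index 4)
Change: A[9] 1 -> 48
Changed element was NOT the old min.
  New min = min(old_min, new_val) = min(-9, 48) = -9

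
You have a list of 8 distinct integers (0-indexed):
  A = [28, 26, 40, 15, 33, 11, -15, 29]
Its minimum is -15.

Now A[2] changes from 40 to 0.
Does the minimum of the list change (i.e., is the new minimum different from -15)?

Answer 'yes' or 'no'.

Answer: no

Derivation:
Old min = -15
Change: A[2] 40 -> 0
Changed element was NOT the min; min changes only if 0 < -15.
New min = -15; changed? no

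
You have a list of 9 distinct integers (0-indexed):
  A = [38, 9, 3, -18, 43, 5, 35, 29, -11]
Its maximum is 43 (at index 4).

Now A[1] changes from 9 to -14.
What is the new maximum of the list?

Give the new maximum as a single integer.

Answer: 43

Derivation:
Old max = 43 (at index 4)
Change: A[1] 9 -> -14
Changed element was NOT the old max.
  New max = max(old_max, new_val) = max(43, -14) = 43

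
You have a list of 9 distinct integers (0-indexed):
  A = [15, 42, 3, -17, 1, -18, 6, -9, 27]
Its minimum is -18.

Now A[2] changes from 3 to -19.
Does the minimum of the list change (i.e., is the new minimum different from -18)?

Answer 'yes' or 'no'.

Old min = -18
Change: A[2] 3 -> -19
Changed element was NOT the min; min changes only if -19 < -18.
New min = -19; changed? yes

Answer: yes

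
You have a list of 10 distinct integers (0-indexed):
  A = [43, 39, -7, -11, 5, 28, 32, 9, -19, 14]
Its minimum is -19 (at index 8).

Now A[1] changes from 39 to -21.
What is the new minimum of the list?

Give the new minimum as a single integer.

Old min = -19 (at index 8)
Change: A[1] 39 -> -21
Changed element was NOT the old min.
  New min = min(old_min, new_val) = min(-19, -21) = -21

Answer: -21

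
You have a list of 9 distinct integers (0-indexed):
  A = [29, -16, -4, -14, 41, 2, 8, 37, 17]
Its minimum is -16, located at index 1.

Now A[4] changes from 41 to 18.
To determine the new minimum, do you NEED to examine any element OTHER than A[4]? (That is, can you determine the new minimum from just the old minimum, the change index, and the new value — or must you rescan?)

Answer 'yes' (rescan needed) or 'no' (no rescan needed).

Old min = -16 at index 1
Change at index 4: 41 -> 18
Index 4 was NOT the min. New min = min(-16, 18). No rescan of other elements needed.
Needs rescan: no

Answer: no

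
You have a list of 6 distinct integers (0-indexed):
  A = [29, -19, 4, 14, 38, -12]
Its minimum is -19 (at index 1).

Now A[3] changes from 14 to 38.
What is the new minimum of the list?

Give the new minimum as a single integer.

Old min = -19 (at index 1)
Change: A[3] 14 -> 38
Changed element was NOT the old min.
  New min = min(old_min, new_val) = min(-19, 38) = -19

Answer: -19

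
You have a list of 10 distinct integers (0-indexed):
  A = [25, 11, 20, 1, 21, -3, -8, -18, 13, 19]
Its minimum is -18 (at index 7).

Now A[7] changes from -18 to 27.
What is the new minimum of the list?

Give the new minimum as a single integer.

Old min = -18 (at index 7)
Change: A[7] -18 -> 27
Changed element WAS the min. Need to check: is 27 still <= all others?
  Min of remaining elements: -8
  New min = min(27, -8) = -8

Answer: -8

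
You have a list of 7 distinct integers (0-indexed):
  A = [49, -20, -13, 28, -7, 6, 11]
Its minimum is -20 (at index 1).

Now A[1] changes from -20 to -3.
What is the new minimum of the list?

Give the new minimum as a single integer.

Answer: -13

Derivation:
Old min = -20 (at index 1)
Change: A[1] -20 -> -3
Changed element WAS the min. Need to check: is -3 still <= all others?
  Min of remaining elements: -13
  New min = min(-3, -13) = -13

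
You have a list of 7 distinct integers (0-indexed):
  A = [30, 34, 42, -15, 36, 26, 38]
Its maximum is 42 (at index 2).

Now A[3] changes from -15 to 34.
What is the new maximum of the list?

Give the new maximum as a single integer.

Old max = 42 (at index 2)
Change: A[3] -15 -> 34
Changed element was NOT the old max.
  New max = max(old_max, new_val) = max(42, 34) = 42

Answer: 42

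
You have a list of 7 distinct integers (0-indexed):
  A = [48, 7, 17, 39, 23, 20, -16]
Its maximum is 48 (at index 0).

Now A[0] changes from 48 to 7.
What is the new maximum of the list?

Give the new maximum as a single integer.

Old max = 48 (at index 0)
Change: A[0] 48 -> 7
Changed element WAS the max -> may need rescan.
  Max of remaining elements: 39
  New max = max(7, 39) = 39

Answer: 39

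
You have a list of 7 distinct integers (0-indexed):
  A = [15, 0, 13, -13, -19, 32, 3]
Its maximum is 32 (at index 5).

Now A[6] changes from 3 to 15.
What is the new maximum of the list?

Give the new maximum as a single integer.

Answer: 32

Derivation:
Old max = 32 (at index 5)
Change: A[6] 3 -> 15
Changed element was NOT the old max.
  New max = max(old_max, new_val) = max(32, 15) = 32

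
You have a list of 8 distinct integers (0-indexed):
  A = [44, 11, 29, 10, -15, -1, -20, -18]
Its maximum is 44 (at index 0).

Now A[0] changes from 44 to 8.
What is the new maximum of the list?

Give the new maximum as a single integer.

Answer: 29

Derivation:
Old max = 44 (at index 0)
Change: A[0] 44 -> 8
Changed element WAS the max -> may need rescan.
  Max of remaining elements: 29
  New max = max(8, 29) = 29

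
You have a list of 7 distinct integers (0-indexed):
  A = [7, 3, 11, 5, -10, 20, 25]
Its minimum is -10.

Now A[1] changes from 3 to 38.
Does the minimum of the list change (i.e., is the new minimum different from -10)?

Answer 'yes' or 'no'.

Old min = -10
Change: A[1] 3 -> 38
Changed element was NOT the min; min changes only if 38 < -10.
New min = -10; changed? no

Answer: no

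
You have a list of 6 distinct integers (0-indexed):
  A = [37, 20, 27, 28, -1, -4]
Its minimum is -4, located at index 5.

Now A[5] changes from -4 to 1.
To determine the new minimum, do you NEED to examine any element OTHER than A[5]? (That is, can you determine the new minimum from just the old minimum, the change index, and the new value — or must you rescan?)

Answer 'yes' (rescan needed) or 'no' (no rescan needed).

Old min = -4 at index 5
Change at index 5: -4 -> 1
Index 5 WAS the min and new value 1 > old min -4. Must rescan other elements to find the new min.
Needs rescan: yes

Answer: yes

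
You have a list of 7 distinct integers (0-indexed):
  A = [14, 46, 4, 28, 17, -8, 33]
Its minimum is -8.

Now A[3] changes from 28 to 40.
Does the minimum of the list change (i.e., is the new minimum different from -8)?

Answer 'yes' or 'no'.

Old min = -8
Change: A[3] 28 -> 40
Changed element was NOT the min; min changes only if 40 < -8.
New min = -8; changed? no

Answer: no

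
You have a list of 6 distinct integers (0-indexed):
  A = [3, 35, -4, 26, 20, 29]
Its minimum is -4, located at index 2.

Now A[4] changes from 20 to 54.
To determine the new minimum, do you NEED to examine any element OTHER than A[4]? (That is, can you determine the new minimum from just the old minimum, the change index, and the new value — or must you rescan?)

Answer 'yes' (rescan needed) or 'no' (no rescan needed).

Old min = -4 at index 2
Change at index 4: 20 -> 54
Index 4 was NOT the min. New min = min(-4, 54). No rescan of other elements needed.
Needs rescan: no

Answer: no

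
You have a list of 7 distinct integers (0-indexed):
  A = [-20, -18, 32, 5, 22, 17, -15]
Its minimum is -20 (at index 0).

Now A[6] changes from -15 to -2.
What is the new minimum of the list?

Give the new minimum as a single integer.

Answer: -20

Derivation:
Old min = -20 (at index 0)
Change: A[6] -15 -> -2
Changed element was NOT the old min.
  New min = min(old_min, new_val) = min(-20, -2) = -20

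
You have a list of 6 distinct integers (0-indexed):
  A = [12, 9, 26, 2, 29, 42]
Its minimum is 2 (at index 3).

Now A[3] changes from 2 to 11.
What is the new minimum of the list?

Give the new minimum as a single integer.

Answer: 9

Derivation:
Old min = 2 (at index 3)
Change: A[3] 2 -> 11
Changed element WAS the min. Need to check: is 11 still <= all others?
  Min of remaining elements: 9
  New min = min(11, 9) = 9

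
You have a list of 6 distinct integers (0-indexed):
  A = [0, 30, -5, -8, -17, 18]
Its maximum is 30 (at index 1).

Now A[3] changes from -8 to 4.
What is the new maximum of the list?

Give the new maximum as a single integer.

Old max = 30 (at index 1)
Change: A[3] -8 -> 4
Changed element was NOT the old max.
  New max = max(old_max, new_val) = max(30, 4) = 30

Answer: 30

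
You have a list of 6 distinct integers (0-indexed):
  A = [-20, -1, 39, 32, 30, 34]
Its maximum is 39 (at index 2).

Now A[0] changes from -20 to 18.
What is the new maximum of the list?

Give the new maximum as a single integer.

Answer: 39

Derivation:
Old max = 39 (at index 2)
Change: A[0] -20 -> 18
Changed element was NOT the old max.
  New max = max(old_max, new_val) = max(39, 18) = 39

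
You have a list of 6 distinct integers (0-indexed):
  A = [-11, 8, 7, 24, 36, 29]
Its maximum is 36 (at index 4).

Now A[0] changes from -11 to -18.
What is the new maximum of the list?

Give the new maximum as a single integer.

Old max = 36 (at index 4)
Change: A[0] -11 -> -18
Changed element was NOT the old max.
  New max = max(old_max, new_val) = max(36, -18) = 36

Answer: 36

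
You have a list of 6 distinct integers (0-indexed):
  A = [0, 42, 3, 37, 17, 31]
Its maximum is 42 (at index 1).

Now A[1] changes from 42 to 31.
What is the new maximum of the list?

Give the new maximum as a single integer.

Old max = 42 (at index 1)
Change: A[1] 42 -> 31
Changed element WAS the max -> may need rescan.
  Max of remaining elements: 37
  New max = max(31, 37) = 37

Answer: 37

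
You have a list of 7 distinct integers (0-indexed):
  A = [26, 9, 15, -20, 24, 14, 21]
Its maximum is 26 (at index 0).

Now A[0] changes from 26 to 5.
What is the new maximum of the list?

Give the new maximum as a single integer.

Old max = 26 (at index 0)
Change: A[0] 26 -> 5
Changed element WAS the max -> may need rescan.
  Max of remaining elements: 24
  New max = max(5, 24) = 24

Answer: 24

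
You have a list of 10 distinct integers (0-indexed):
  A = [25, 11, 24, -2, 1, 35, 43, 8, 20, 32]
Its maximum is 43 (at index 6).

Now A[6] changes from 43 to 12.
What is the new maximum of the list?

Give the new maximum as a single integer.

Old max = 43 (at index 6)
Change: A[6] 43 -> 12
Changed element WAS the max -> may need rescan.
  Max of remaining elements: 35
  New max = max(12, 35) = 35

Answer: 35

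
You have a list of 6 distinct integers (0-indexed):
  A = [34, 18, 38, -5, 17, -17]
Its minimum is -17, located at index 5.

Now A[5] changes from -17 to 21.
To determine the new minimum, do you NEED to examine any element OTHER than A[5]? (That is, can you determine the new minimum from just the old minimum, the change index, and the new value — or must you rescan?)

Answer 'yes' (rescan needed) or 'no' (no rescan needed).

Old min = -17 at index 5
Change at index 5: -17 -> 21
Index 5 WAS the min and new value 21 > old min -17. Must rescan other elements to find the new min.
Needs rescan: yes

Answer: yes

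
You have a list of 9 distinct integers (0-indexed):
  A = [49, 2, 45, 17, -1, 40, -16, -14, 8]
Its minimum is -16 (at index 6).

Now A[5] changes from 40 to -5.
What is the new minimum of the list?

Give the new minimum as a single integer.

Old min = -16 (at index 6)
Change: A[5] 40 -> -5
Changed element was NOT the old min.
  New min = min(old_min, new_val) = min(-16, -5) = -16

Answer: -16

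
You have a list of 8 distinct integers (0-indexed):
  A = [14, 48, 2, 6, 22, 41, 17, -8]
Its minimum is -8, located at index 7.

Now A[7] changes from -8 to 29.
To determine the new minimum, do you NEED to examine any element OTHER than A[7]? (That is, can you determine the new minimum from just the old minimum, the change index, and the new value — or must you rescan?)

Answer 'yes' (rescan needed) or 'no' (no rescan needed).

Old min = -8 at index 7
Change at index 7: -8 -> 29
Index 7 WAS the min and new value 29 > old min -8. Must rescan other elements to find the new min.
Needs rescan: yes

Answer: yes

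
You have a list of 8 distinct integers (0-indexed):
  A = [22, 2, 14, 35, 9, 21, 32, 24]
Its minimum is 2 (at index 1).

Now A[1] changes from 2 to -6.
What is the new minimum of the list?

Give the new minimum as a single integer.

Old min = 2 (at index 1)
Change: A[1] 2 -> -6
Changed element WAS the min. Need to check: is -6 still <= all others?
  Min of remaining elements: 9
  New min = min(-6, 9) = -6

Answer: -6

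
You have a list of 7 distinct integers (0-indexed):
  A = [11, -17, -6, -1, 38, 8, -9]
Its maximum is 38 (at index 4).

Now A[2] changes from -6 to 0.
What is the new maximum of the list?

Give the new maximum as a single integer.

Old max = 38 (at index 4)
Change: A[2] -6 -> 0
Changed element was NOT the old max.
  New max = max(old_max, new_val) = max(38, 0) = 38

Answer: 38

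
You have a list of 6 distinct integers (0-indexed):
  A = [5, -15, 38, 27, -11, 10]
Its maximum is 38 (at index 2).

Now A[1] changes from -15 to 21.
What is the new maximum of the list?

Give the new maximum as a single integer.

Answer: 38

Derivation:
Old max = 38 (at index 2)
Change: A[1] -15 -> 21
Changed element was NOT the old max.
  New max = max(old_max, new_val) = max(38, 21) = 38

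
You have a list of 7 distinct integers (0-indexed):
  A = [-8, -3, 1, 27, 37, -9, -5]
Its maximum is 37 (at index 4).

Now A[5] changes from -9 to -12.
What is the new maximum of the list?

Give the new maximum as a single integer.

Answer: 37

Derivation:
Old max = 37 (at index 4)
Change: A[5] -9 -> -12
Changed element was NOT the old max.
  New max = max(old_max, new_val) = max(37, -12) = 37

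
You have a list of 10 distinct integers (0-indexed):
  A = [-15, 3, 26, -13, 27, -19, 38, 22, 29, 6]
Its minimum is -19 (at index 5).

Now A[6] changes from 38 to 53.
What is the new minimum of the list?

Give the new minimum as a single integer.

Old min = -19 (at index 5)
Change: A[6] 38 -> 53
Changed element was NOT the old min.
  New min = min(old_min, new_val) = min(-19, 53) = -19

Answer: -19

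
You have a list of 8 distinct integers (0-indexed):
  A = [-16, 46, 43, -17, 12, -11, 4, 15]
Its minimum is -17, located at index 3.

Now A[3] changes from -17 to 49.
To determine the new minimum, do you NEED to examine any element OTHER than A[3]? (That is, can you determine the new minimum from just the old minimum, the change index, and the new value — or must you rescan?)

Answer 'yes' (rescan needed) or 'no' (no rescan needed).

Old min = -17 at index 3
Change at index 3: -17 -> 49
Index 3 WAS the min and new value 49 > old min -17. Must rescan other elements to find the new min.
Needs rescan: yes

Answer: yes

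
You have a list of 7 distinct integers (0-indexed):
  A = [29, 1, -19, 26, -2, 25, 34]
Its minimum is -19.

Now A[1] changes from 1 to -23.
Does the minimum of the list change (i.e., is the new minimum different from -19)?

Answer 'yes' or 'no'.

Old min = -19
Change: A[1] 1 -> -23
Changed element was NOT the min; min changes only if -23 < -19.
New min = -23; changed? yes

Answer: yes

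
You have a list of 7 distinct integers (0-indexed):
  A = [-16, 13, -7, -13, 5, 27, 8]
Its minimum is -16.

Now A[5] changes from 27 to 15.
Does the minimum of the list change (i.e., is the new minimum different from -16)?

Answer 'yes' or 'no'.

Answer: no

Derivation:
Old min = -16
Change: A[5] 27 -> 15
Changed element was NOT the min; min changes only if 15 < -16.
New min = -16; changed? no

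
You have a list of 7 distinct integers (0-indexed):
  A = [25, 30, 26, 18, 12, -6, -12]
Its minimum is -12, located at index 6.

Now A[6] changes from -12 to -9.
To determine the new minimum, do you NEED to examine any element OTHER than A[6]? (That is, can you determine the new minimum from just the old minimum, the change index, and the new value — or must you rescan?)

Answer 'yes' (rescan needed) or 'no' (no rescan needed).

Old min = -12 at index 6
Change at index 6: -12 -> -9
Index 6 WAS the min and new value -9 > old min -12. Must rescan other elements to find the new min.
Needs rescan: yes

Answer: yes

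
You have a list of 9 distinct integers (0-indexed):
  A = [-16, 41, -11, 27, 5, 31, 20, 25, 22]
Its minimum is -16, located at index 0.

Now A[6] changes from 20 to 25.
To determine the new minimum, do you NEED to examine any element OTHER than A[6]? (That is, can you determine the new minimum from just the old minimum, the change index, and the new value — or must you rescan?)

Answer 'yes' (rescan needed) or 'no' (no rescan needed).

Old min = -16 at index 0
Change at index 6: 20 -> 25
Index 6 was NOT the min. New min = min(-16, 25). No rescan of other elements needed.
Needs rescan: no

Answer: no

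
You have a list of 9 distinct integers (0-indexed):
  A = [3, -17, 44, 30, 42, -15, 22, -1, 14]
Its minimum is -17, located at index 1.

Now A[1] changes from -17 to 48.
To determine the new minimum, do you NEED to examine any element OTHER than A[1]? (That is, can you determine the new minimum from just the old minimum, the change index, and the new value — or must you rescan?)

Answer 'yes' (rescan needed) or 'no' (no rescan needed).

Answer: yes

Derivation:
Old min = -17 at index 1
Change at index 1: -17 -> 48
Index 1 WAS the min and new value 48 > old min -17. Must rescan other elements to find the new min.
Needs rescan: yes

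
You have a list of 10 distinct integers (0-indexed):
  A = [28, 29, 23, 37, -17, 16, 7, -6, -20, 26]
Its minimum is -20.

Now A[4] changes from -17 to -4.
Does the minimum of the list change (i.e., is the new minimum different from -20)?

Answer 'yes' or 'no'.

Answer: no

Derivation:
Old min = -20
Change: A[4] -17 -> -4
Changed element was NOT the min; min changes only if -4 < -20.
New min = -20; changed? no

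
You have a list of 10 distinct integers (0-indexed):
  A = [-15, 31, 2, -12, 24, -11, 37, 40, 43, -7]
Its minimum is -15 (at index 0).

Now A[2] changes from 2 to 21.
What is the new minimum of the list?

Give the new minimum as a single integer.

Old min = -15 (at index 0)
Change: A[2] 2 -> 21
Changed element was NOT the old min.
  New min = min(old_min, new_val) = min(-15, 21) = -15

Answer: -15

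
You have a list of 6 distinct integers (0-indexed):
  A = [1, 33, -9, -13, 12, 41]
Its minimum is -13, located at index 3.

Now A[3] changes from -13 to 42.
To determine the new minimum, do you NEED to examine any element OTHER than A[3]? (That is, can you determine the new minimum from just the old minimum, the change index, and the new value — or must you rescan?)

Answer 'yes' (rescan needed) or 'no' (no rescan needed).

Answer: yes

Derivation:
Old min = -13 at index 3
Change at index 3: -13 -> 42
Index 3 WAS the min and new value 42 > old min -13. Must rescan other elements to find the new min.
Needs rescan: yes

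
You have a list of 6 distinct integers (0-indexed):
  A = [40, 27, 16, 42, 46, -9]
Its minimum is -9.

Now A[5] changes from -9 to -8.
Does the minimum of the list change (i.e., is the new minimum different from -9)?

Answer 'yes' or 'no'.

Answer: yes

Derivation:
Old min = -9
Change: A[5] -9 -> -8
Changed element was the min; new min must be rechecked.
New min = -8; changed? yes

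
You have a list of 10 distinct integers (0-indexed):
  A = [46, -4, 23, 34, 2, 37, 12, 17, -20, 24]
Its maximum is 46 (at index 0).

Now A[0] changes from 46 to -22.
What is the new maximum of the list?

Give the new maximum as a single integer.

Answer: 37

Derivation:
Old max = 46 (at index 0)
Change: A[0] 46 -> -22
Changed element WAS the max -> may need rescan.
  Max of remaining elements: 37
  New max = max(-22, 37) = 37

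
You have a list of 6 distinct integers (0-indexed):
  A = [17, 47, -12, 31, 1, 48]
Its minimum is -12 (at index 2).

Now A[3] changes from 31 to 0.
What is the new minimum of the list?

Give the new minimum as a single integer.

Answer: -12

Derivation:
Old min = -12 (at index 2)
Change: A[3] 31 -> 0
Changed element was NOT the old min.
  New min = min(old_min, new_val) = min(-12, 0) = -12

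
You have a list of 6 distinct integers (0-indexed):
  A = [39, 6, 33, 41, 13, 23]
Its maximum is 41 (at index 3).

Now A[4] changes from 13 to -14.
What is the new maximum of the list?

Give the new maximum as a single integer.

Old max = 41 (at index 3)
Change: A[4] 13 -> -14
Changed element was NOT the old max.
  New max = max(old_max, new_val) = max(41, -14) = 41

Answer: 41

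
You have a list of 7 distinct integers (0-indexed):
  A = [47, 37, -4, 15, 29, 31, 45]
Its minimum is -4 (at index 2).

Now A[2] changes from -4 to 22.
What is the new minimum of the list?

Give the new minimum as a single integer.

Old min = -4 (at index 2)
Change: A[2] -4 -> 22
Changed element WAS the min. Need to check: is 22 still <= all others?
  Min of remaining elements: 15
  New min = min(22, 15) = 15

Answer: 15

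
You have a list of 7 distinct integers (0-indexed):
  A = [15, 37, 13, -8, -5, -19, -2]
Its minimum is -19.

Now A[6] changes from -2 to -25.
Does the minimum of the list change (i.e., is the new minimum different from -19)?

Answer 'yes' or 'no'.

Answer: yes

Derivation:
Old min = -19
Change: A[6] -2 -> -25
Changed element was NOT the min; min changes only if -25 < -19.
New min = -25; changed? yes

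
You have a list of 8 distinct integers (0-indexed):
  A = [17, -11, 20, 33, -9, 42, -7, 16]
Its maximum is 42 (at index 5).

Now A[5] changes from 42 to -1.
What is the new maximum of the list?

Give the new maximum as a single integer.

Answer: 33

Derivation:
Old max = 42 (at index 5)
Change: A[5] 42 -> -1
Changed element WAS the max -> may need rescan.
  Max of remaining elements: 33
  New max = max(-1, 33) = 33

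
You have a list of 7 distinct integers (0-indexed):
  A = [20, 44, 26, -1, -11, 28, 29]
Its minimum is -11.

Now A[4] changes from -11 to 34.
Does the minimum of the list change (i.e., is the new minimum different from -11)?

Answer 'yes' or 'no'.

Answer: yes

Derivation:
Old min = -11
Change: A[4] -11 -> 34
Changed element was the min; new min must be rechecked.
New min = -1; changed? yes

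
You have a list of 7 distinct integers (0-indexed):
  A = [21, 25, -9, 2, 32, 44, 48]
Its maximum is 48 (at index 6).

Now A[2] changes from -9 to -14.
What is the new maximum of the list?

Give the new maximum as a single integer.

Old max = 48 (at index 6)
Change: A[2] -9 -> -14
Changed element was NOT the old max.
  New max = max(old_max, new_val) = max(48, -14) = 48

Answer: 48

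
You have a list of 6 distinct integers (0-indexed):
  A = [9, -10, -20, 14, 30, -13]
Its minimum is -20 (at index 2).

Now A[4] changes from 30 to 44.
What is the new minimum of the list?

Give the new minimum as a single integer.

Answer: -20

Derivation:
Old min = -20 (at index 2)
Change: A[4] 30 -> 44
Changed element was NOT the old min.
  New min = min(old_min, new_val) = min(-20, 44) = -20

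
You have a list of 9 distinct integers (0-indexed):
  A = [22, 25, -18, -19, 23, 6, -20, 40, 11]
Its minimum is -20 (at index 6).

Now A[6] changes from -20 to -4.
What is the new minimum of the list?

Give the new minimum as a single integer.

Answer: -19

Derivation:
Old min = -20 (at index 6)
Change: A[6] -20 -> -4
Changed element WAS the min. Need to check: is -4 still <= all others?
  Min of remaining elements: -19
  New min = min(-4, -19) = -19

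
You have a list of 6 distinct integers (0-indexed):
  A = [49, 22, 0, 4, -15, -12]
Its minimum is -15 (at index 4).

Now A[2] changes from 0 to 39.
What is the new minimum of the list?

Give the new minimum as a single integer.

Answer: -15

Derivation:
Old min = -15 (at index 4)
Change: A[2] 0 -> 39
Changed element was NOT the old min.
  New min = min(old_min, new_val) = min(-15, 39) = -15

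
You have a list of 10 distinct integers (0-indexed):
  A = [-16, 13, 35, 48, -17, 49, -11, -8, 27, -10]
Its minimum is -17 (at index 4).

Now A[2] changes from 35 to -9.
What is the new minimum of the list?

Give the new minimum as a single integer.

Answer: -17

Derivation:
Old min = -17 (at index 4)
Change: A[2] 35 -> -9
Changed element was NOT the old min.
  New min = min(old_min, new_val) = min(-17, -9) = -17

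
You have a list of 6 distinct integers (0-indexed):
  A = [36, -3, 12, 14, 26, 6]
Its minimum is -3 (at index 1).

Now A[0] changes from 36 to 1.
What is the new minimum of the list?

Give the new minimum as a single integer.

Old min = -3 (at index 1)
Change: A[0] 36 -> 1
Changed element was NOT the old min.
  New min = min(old_min, new_val) = min(-3, 1) = -3

Answer: -3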